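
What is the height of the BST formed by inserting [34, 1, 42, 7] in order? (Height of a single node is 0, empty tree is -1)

Insertion order: [34, 1, 42, 7]
Tree (level-order array): [34, 1, 42, None, 7]
Compute height bottom-up (empty subtree = -1):
  height(7) = 1 + max(-1, -1) = 0
  height(1) = 1 + max(-1, 0) = 1
  height(42) = 1 + max(-1, -1) = 0
  height(34) = 1 + max(1, 0) = 2
Height = 2


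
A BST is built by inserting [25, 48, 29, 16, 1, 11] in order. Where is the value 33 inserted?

Starting tree (level order): [25, 16, 48, 1, None, 29, None, None, 11]
Insertion path: 25 -> 48 -> 29
Result: insert 33 as right child of 29
Final tree (level order): [25, 16, 48, 1, None, 29, None, None, 11, None, 33]


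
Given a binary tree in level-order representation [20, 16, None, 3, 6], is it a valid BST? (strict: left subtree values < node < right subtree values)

Level-order array: [20, 16, None, 3, 6]
Validate using subtree bounds (lo, hi): at each node, require lo < value < hi,
then recurse left with hi=value and right with lo=value.
Preorder trace (stopping at first violation):
  at node 20 with bounds (-inf, +inf): OK
  at node 16 with bounds (-inf, 20): OK
  at node 3 with bounds (-inf, 16): OK
  at node 6 with bounds (16, 20): VIOLATION
Node 6 violates its bound: not (16 < 6 < 20).
Result: Not a valid BST


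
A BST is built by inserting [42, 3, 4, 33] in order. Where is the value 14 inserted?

Starting tree (level order): [42, 3, None, None, 4, None, 33]
Insertion path: 42 -> 3 -> 4 -> 33
Result: insert 14 as left child of 33
Final tree (level order): [42, 3, None, None, 4, None, 33, 14]


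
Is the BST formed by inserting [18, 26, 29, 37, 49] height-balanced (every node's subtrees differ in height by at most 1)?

Tree (level-order array): [18, None, 26, None, 29, None, 37, None, 49]
Definition: a tree is height-balanced if, at every node, |h(left) - h(right)| <= 1 (empty subtree has height -1).
Bottom-up per-node check:
  node 49: h_left=-1, h_right=-1, diff=0 [OK], height=0
  node 37: h_left=-1, h_right=0, diff=1 [OK], height=1
  node 29: h_left=-1, h_right=1, diff=2 [FAIL (|-1-1|=2 > 1)], height=2
  node 26: h_left=-1, h_right=2, diff=3 [FAIL (|-1-2|=3 > 1)], height=3
  node 18: h_left=-1, h_right=3, diff=4 [FAIL (|-1-3|=4 > 1)], height=4
Node 29 violates the condition: |-1 - 1| = 2 > 1.
Result: Not balanced


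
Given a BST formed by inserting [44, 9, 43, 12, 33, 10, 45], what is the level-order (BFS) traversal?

Tree insertion order: [44, 9, 43, 12, 33, 10, 45]
Tree (level-order array): [44, 9, 45, None, 43, None, None, 12, None, 10, 33]
BFS from the root, enqueuing left then right child of each popped node:
  queue [44] -> pop 44, enqueue [9, 45], visited so far: [44]
  queue [9, 45] -> pop 9, enqueue [43], visited so far: [44, 9]
  queue [45, 43] -> pop 45, enqueue [none], visited so far: [44, 9, 45]
  queue [43] -> pop 43, enqueue [12], visited so far: [44, 9, 45, 43]
  queue [12] -> pop 12, enqueue [10, 33], visited so far: [44, 9, 45, 43, 12]
  queue [10, 33] -> pop 10, enqueue [none], visited so far: [44, 9, 45, 43, 12, 10]
  queue [33] -> pop 33, enqueue [none], visited so far: [44, 9, 45, 43, 12, 10, 33]
Result: [44, 9, 45, 43, 12, 10, 33]


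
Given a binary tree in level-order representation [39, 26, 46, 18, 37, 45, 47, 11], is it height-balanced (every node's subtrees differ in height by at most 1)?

Tree (level-order array): [39, 26, 46, 18, 37, 45, 47, 11]
Definition: a tree is height-balanced if, at every node, |h(left) - h(right)| <= 1 (empty subtree has height -1).
Bottom-up per-node check:
  node 11: h_left=-1, h_right=-1, diff=0 [OK], height=0
  node 18: h_left=0, h_right=-1, diff=1 [OK], height=1
  node 37: h_left=-1, h_right=-1, diff=0 [OK], height=0
  node 26: h_left=1, h_right=0, diff=1 [OK], height=2
  node 45: h_left=-1, h_right=-1, diff=0 [OK], height=0
  node 47: h_left=-1, h_right=-1, diff=0 [OK], height=0
  node 46: h_left=0, h_right=0, diff=0 [OK], height=1
  node 39: h_left=2, h_right=1, diff=1 [OK], height=3
All nodes satisfy the balance condition.
Result: Balanced


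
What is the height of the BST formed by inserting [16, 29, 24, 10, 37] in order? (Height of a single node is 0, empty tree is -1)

Insertion order: [16, 29, 24, 10, 37]
Tree (level-order array): [16, 10, 29, None, None, 24, 37]
Compute height bottom-up (empty subtree = -1):
  height(10) = 1 + max(-1, -1) = 0
  height(24) = 1 + max(-1, -1) = 0
  height(37) = 1 + max(-1, -1) = 0
  height(29) = 1 + max(0, 0) = 1
  height(16) = 1 + max(0, 1) = 2
Height = 2


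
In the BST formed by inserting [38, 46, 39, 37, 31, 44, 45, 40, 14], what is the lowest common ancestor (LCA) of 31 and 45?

Tree insertion order: [38, 46, 39, 37, 31, 44, 45, 40, 14]
Tree (level-order array): [38, 37, 46, 31, None, 39, None, 14, None, None, 44, None, None, 40, 45]
In a BST, the LCA of p=31, q=45 is the first node v on the
root-to-leaf path with p <= v <= q (go left if both < v, right if both > v).
Walk from root:
  at 38: 31 <= 38 <= 45, this is the LCA
LCA = 38


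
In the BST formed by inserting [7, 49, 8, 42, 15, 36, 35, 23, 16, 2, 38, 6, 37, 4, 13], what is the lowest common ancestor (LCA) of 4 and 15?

Tree insertion order: [7, 49, 8, 42, 15, 36, 35, 23, 16, 2, 38, 6, 37, 4, 13]
Tree (level-order array): [7, 2, 49, None, 6, 8, None, 4, None, None, 42, None, None, 15, None, 13, 36, None, None, 35, 38, 23, None, 37, None, 16]
In a BST, the LCA of p=4, q=15 is the first node v on the
root-to-leaf path with p <= v <= q (go left if both < v, right if both > v).
Walk from root:
  at 7: 4 <= 7 <= 15, this is the LCA
LCA = 7


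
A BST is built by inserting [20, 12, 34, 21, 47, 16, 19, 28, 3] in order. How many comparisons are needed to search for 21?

Search path for 21: 20 -> 34 -> 21
Found: True
Comparisons: 3


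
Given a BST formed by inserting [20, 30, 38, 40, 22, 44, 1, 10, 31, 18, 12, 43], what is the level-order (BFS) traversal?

Tree insertion order: [20, 30, 38, 40, 22, 44, 1, 10, 31, 18, 12, 43]
Tree (level-order array): [20, 1, 30, None, 10, 22, 38, None, 18, None, None, 31, 40, 12, None, None, None, None, 44, None, None, 43]
BFS from the root, enqueuing left then right child of each popped node:
  queue [20] -> pop 20, enqueue [1, 30], visited so far: [20]
  queue [1, 30] -> pop 1, enqueue [10], visited so far: [20, 1]
  queue [30, 10] -> pop 30, enqueue [22, 38], visited so far: [20, 1, 30]
  queue [10, 22, 38] -> pop 10, enqueue [18], visited so far: [20, 1, 30, 10]
  queue [22, 38, 18] -> pop 22, enqueue [none], visited so far: [20, 1, 30, 10, 22]
  queue [38, 18] -> pop 38, enqueue [31, 40], visited so far: [20, 1, 30, 10, 22, 38]
  queue [18, 31, 40] -> pop 18, enqueue [12], visited so far: [20, 1, 30, 10, 22, 38, 18]
  queue [31, 40, 12] -> pop 31, enqueue [none], visited so far: [20, 1, 30, 10, 22, 38, 18, 31]
  queue [40, 12] -> pop 40, enqueue [44], visited so far: [20, 1, 30, 10, 22, 38, 18, 31, 40]
  queue [12, 44] -> pop 12, enqueue [none], visited so far: [20, 1, 30, 10, 22, 38, 18, 31, 40, 12]
  queue [44] -> pop 44, enqueue [43], visited so far: [20, 1, 30, 10, 22, 38, 18, 31, 40, 12, 44]
  queue [43] -> pop 43, enqueue [none], visited so far: [20, 1, 30, 10, 22, 38, 18, 31, 40, 12, 44, 43]
Result: [20, 1, 30, 10, 22, 38, 18, 31, 40, 12, 44, 43]


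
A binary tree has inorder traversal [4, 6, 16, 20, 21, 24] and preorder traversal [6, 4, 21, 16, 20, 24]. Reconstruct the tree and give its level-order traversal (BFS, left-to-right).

Inorder:  [4, 6, 16, 20, 21, 24]
Preorder: [6, 4, 21, 16, 20, 24]
Algorithm: preorder visits root first, so consume preorder in order;
for each root, split the current inorder slice at that value into
left-subtree inorder and right-subtree inorder, then recurse.
Recursive splits:
  root=6; inorder splits into left=[4], right=[16, 20, 21, 24]
  root=4; inorder splits into left=[], right=[]
  root=21; inorder splits into left=[16, 20], right=[24]
  root=16; inorder splits into left=[], right=[20]
  root=20; inorder splits into left=[], right=[]
  root=24; inorder splits into left=[], right=[]
Reconstructed level-order: [6, 4, 21, 16, 24, 20]


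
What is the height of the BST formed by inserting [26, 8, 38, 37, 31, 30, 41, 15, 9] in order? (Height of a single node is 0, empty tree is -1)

Insertion order: [26, 8, 38, 37, 31, 30, 41, 15, 9]
Tree (level-order array): [26, 8, 38, None, 15, 37, 41, 9, None, 31, None, None, None, None, None, 30]
Compute height bottom-up (empty subtree = -1):
  height(9) = 1 + max(-1, -1) = 0
  height(15) = 1 + max(0, -1) = 1
  height(8) = 1 + max(-1, 1) = 2
  height(30) = 1 + max(-1, -1) = 0
  height(31) = 1 + max(0, -1) = 1
  height(37) = 1 + max(1, -1) = 2
  height(41) = 1 + max(-1, -1) = 0
  height(38) = 1 + max(2, 0) = 3
  height(26) = 1 + max(2, 3) = 4
Height = 4


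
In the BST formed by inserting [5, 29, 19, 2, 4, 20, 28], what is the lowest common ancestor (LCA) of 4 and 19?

Tree insertion order: [5, 29, 19, 2, 4, 20, 28]
Tree (level-order array): [5, 2, 29, None, 4, 19, None, None, None, None, 20, None, 28]
In a BST, the LCA of p=4, q=19 is the first node v on the
root-to-leaf path with p <= v <= q (go left if both < v, right if both > v).
Walk from root:
  at 5: 4 <= 5 <= 19, this is the LCA
LCA = 5


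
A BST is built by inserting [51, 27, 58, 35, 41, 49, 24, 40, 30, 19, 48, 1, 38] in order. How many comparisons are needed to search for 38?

Search path for 38: 51 -> 27 -> 35 -> 41 -> 40 -> 38
Found: True
Comparisons: 6


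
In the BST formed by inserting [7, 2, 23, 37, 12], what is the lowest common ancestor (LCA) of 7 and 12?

Tree insertion order: [7, 2, 23, 37, 12]
Tree (level-order array): [7, 2, 23, None, None, 12, 37]
In a BST, the LCA of p=7, q=12 is the first node v on the
root-to-leaf path with p <= v <= q (go left if both < v, right if both > v).
Walk from root:
  at 7: 7 <= 7 <= 12, this is the LCA
LCA = 7


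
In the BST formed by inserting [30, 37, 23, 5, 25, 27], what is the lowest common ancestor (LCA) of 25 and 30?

Tree insertion order: [30, 37, 23, 5, 25, 27]
Tree (level-order array): [30, 23, 37, 5, 25, None, None, None, None, None, 27]
In a BST, the LCA of p=25, q=30 is the first node v on the
root-to-leaf path with p <= v <= q (go left if both < v, right if both > v).
Walk from root:
  at 30: 25 <= 30 <= 30, this is the LCA
LCA = 30


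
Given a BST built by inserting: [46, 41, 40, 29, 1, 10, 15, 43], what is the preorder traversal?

Tree insertion order: [46, 41, 40, 29, 1, 10, 15, 43]
Tree (level-order array): [46, 41, None, 40, 43, 29, None, None, None, 1, None, None, 10, None, 15]
Preorder traversal: [46, 41, 40, 29, 1, 10, 15, 43]


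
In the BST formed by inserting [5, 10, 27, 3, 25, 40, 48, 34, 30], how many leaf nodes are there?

Tree built from: [5, 10, 27, 3, 25, 40, 48, 34, 30]
Tree (level-order array): [5, 3, 10, None, None, None, 27, 25, 40, None, None, 34, 48, 30]
Rule: A leaf has 0 children.
Per-node child counts:
  node 5: 2 child(ren)
  node 3: 0 child(ren)
  node 10: 1 child(ren)
  node 27: 2 child(ren)
  node 25: 0 child(ren)
  node 40: 2 child(ren)
  node 34: 1 child(ren)
  node 30: 0 child(ren)
  node 48: 0 child(ren)
Matching nodes: [3, 25, 30, 48]
Count of leaf nodes: 4


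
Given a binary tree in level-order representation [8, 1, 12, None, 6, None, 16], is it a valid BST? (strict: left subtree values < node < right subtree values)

Level-order array: [8, 1, 12, None, 6, None, 16]
Validate using subtree bounds (lo, hi): at each node, require lo < value < hi,
then recurse left with hi=value and right with lo=value.
Preorder trace (stopping at first violation):
  at node 8 with bounds (-inf, +inf): OK
  at node 1 with bounds (-inf, 8): OK
  at node 6 with bounds (1, 8): OK
  at node 12 with bounds (8, +inf): OK
  at node 16 with bounds (12, +inf): OK
No violation found at any node.
Result: Valid BST


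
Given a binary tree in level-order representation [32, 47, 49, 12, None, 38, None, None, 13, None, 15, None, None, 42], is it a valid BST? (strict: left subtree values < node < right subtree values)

Level-order array: [32, 47, 49, 12, None, 38, None, None, 13, None, 15, None, None, 42]
Validate using subtree bounds (lo, hi): at each node, require lo < value < hi,
then recurse left with hi=value and right with lo=value.
Preorder trace (stopping at first violation):
  at node 32 with bounds (-inf, +inf): OK
  at node 47 with bounds (-inf, 32): VIOLATION
Node 47 violates its bound: not (-inf < 47 < 32).
Result: Not a valid BST


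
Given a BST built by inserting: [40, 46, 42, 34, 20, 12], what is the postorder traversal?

Tree insertion order: [40, 46, 42, 34, 20, 12]
Tree (level-order array): [40, 34, 46, 20, None, 42, None, 12]
Postorder traversal: [12, 20, 34, 42, 46, 40]


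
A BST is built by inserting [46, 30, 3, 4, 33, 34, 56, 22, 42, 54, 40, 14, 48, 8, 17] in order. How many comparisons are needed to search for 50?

Search path for 50: 46 -> 56 -> 54 -> 48
Found: False
Comparisons: 4


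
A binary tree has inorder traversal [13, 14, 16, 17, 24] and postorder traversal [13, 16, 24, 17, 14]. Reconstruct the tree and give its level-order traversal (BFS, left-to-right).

Inorder:   [13, 14, 16, 17, 24]
Postorder: [13, 16, 24, 17, 14]
Algorithm: postorder visits root last, so walk postorder right-to-left;
each value is the root of the current inorder slice — split it at that
value, recurse on the right subtree first, then the left.
Recursive splits:
  root=14; inorder splits into left=[13], right=[16, 17, 24]
  root=17; inorder splits into left=[16], right=[24]
  root=24; inorder splits into left=[], right=[]
  root=16; inorder splits into left=[], right=[]
  root=13; inorder splits into left=[], right=[]
Reconstructed level-order: [14, 13, 17, 16, 24]


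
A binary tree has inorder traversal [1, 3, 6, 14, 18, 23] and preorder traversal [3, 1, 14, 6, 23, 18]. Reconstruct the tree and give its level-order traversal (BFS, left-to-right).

Inorder:  [1, 3, 6, 14, 18, 23]
Preorder: [3, 1, 14, 6, 23, 18]
Algorithm: preorder visits root first, so consume preorder in order;
for each root, split the current inorder slice at that value into
left-subtree inorder and right-subtree inorder, then recurse.
Recursive splits:
  root=3; inorder splits into left=[1], right=[6, 14, 18, 23]
  root=1; inorder splits into left=[], right=[]
  root=14; inorder splits into left=[6], right=[18, 23]
  root=6; inorder splits into left=[], right=[]
  root=23; inorder splits into left=[18], right=[]
  root=18; inorder splits into left=[], right=[]
Reconstructed level-order: [3, 1, 14, 6, 23, 18]


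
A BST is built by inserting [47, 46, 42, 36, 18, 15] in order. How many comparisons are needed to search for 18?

Search path for 18: 47 -> 46 -> 42 -> 36 -> 18
Found: True
Comparisons: 5


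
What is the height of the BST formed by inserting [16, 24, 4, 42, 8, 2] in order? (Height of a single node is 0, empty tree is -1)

Insertion order: [16, 24, 4, 42, 8, 2]
Tree (level-order array): [16, 4, 24, 2, 8, None, 42]
Compute height bottom-up (empty subtree = -1):
  height(2) = 1 + max(-1, -1) = 0
  height(8) = 1 + max(-1, -1) = 0
  height(4) = 1 + max(0, 0) = 1
  height(42) = 1 + max(-1, -1) = 0
  height(24) = 1 + max(-1, 0) = 1
  height(16) = 1 + max(1, 1) = 2
Height = 2


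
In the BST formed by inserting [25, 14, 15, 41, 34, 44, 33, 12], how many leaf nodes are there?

Tree built from: [25, 14, 15, 41, 34, 44, 33, 12]
Tree (level-order array): [25, 14, 41, 12, 15, 34, 44, None, None, None, None, 33]
Rule: A leaf has 0 children.
Per-node child counts:
  node 25: 2 child(ren)
  node 14: 2 child(ren)
  node 12: 0 child(ren)
  node 15: 0 child(ren)
  node 41: 2 child(ren)
  node 34: 1 child(ren)
  node 33: 0 child(ren)
  node 44: 0 child(ren)
Matching nodes: [12, 15, 33, 44]
Count of leaf nodes: 4


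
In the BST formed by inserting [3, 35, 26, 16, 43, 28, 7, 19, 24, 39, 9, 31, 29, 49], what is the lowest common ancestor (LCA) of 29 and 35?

Tree insertion order: [3, 35, 26, 16, 43, 28, 7, 19, 24, 39, 9, 31, 29, 49]
Tree (level-order array): [3, None, 35, 26, 43, 16, 28, 39, 49, 7, 19, None, 31, None, None, None, None, None, 9, None, 24, 29]
In a BST, the LCA of p=29, q=35 is the first node v on the
root-to-leaf path with p <= v <= q (go left if both < v, right if both > v).
Walk from root:
  at 3: both 29 and 35 > 3, go right
  at 35: 29 <= 35 <= 35, this is the LCA
LCA = 35


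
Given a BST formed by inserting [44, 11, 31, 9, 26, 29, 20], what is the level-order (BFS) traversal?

Tree insertion order: [44, 11, 31, 9, 26, 29, 20]
Tree (level-order array): [44, 11, None, 9, 31, None, None, 26, None, 20, 29]
BFS from the root, enqueuing left then right child of each popped node:
  queue [44] -> pop 44, enqueue [11], visited so far: [44]
  queue [11] -> pop 11, enqueue [9, 31], visited so far: [44, 11]
  queue [9, 31] -> pop 9, enqueue [none], visited so far: [44, 11, 9]
  queue [31] -> pop 31, enqueue [26], visited so far: [44, 11, 9, 31]
  queue [26] -> pop 26, enqueue [20, 29], visited so far: [44, 11, 9, 31, 26]
  queue [20, 29] -> pop 20, enqueue [none], visited so far: [44, 11, 9, 31, 26, 20]
  queue [29] -> pop 29, enqueue [none], visited so far: [44, 11, 9, 31, 26, 20, 29]
Result: [44, 11, 9, 31, 26, 20, 29]


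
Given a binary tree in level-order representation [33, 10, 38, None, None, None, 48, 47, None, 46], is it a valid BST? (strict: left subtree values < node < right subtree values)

Level-order array: [33, 10, 38, None, None, None, 48, 47, None, 46]
Validate using subtree bounds (lo, hi): at each node, require lo < value < hi,
then recurse left with hi=value and right with lo=value.
Preorder trace (stopping at first violation):
  at node 33 with bounds (-inf, +inf): OK
  at node 10 with bounds (-inf, 33): OK
  at node 38 with bounds (33, +inf): OK
  at node 48 with bounds (38, +inf): OK
  at node 47 with bounds (38, 48): OK
  at node 46 with bounds (38, 47): OK
No violation found at any node.
Result: Valid BST


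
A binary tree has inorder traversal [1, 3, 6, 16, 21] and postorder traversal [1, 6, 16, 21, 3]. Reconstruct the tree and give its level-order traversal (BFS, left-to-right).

Inorder:   [1, 3, 6, 16, 21]
Postorder: [1, 6, 16, 21, 3]
Algorithm: postorder visits root last, so walk postorder right-to-left;
each value is the root of the current inorder slice — split it at that
value, recurse on the right subtree first, then the left.
Recursive splits:
  root=3; inorder splits into left=[1], right=[6, 16, 21]
  root=21; inorder splits into left=[6, 16], right=[]
  root=16; inorder splits into left=[6], right=[]
  root=6; inorder splits into left=[], right=[]
  root=1; inorder splits into left=[], right=[]
Reconstructed level-order: [3, 1, 21, 16, 6]


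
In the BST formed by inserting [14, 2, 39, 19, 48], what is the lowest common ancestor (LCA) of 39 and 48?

Tree insertion order: [14, 2, 39, 19, 48]
Tree (level-order array): [14, 2, 39, None, None, 19, 48]
In a BST, the LCA of p=39, q=48 is the first node v on the
root-to-leaf path with p <= v <= q (go left if both < v, right if both > v).
Walk from root:
  at 14: both 39 and 48 > 14, go right
  at 39: 39 <= 39 <= 48, this is the LCA
LCA = 39


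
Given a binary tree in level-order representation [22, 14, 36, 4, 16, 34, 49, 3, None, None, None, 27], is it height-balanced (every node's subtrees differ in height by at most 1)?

Tree (level-order array): [22, 14, 36, 4, 16, 34, 49, 3, None, None, None, 27]
Definition: a tree is height-balanced if, at every node, |h(left) - h(right)| <= 1 (empty subtree has height -1).
Bottom-up per-node check:
  node 3: h_left=-1, h_right=-1, diff=0 [OK], height=0
  node 4: h_left=0, h_right=-1, diff=1 [OK], height=1
  node 16: h_left=-1, h_right=-1, diff=0 [OK], height=0
  node 14: h_left=1, h_right=0, diff=1 [OK], height=2
  node 27: h_left=-1, h_right=-1, diff=0 [OK], height=0
  node 34: h_left=0, h_right=-1, diff=1 [OK], height=1
  node 49: h_left=-1, h_right=-1, diff=0 [OK], height=0
  node 36: h_left=1, h_right=0, diff=1 [OK], height=2
  node 22: h_left=2, h_right=2, diff=0 [OK], height=3
All nodes satisfy the balance condition.
Result: Balanced


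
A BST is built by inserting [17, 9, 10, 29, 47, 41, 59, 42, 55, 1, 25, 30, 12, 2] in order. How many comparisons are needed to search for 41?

Search path for 41: 17 -> 29 -> 47 -> 41
Found: True
Comparisons: 4


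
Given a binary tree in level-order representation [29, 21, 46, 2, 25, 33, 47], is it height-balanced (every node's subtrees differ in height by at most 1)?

Tree (level-order array): [29, 21, 46, 2, 25, 33, 47]
Definition: a tree is height-balanced if, at every node, |h(left) - h(right)| <= 1 (empty subtree has height -1).
Bottom-up per-node check:
  node 2: h_left=-1, h_right=-1, diff=0 [OK], height=0
  node 25: h_left=-1, h_right=-1, diff=0 [OK], height=0
  node 21: h_left=0, h_right=0, diff=0 [OK], height=1
  node 33: h_left=-1, h_right=-1, diff=0 [OK], height=0
  node 47: h_left=-1, h_right=-1, diff=0 [OK], height=0
  node 46: h_left=0, h_right=0, diff=0 [OK], height=1
  node 29: h_left=1, h_right=1, diff=0 [OK], height=2
All nodes satisfy the balance condition.
Result: Balanced


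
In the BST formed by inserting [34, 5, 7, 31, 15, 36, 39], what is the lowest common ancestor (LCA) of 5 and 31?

Tree insertion order: [34, 5, 7, 31, 15, 36, 39]
Tree (level-order array): [34, 5, 36, None, 7, None, 39, None, 31, None, None, 15]
In a BST, the LCA of p=5, q=31 is the first node v on the
root-to-leaf path with p <= v <= q (go left if both < v, right if both > v).
Walk from root:
  at 34: both 5 and 31 < 34, go left
  at 5: 5 <= 5 <= 31, this is the LCA
LCA = 5


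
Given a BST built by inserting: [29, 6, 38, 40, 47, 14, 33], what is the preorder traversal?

Tree insertion order: [29, 6, 38, 40, 47, 14, 33]
Tree (level-order array): [29, 6, 38, None, 14, 33, 40, None, None, None, None, None, 47]
Preorder traversal: [29, 6, 14, 38, 33, 40, 47]


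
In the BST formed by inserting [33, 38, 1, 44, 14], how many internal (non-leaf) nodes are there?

Tree built from: [33, 38, 1, 44, 14]
Tree (level-order array): [33, 1, 38, None, 14, None, 44]
Rule: An internal node has at least one child.
Per-node child counts:
  node 33: 2 child(ren)
  node 1: 1 child(ren)
  node 14: 0 child(ren)
  node 38: 1 child(ren)
  node 44: 0 child(ren)
Matching nodes: [33, 1, 38]
Count of internal (non-leaf) nodes: 3


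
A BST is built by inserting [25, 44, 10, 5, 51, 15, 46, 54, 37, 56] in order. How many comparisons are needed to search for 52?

Search path for 52: 25 -> 44 -> 51 -> 54
Found: False
Comparisons: 4


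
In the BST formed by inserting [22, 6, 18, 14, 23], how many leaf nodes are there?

Tree built from: [22, 6, 18, 14, 23]
Tree (level-order array): [22, 6, 23, None, 18, None, None, 14]
Rule: A leaf has 0 children.
Per-node child counts:
  node 22: 2 child(ren)
  node 6: 1 child(ren)
  node 18: 1 child(ren)
  node 14: 0 child(ren)
  node 23: 0 child(ren)
Matching nodes: [14, 23]
Count of leaf nodes: 2


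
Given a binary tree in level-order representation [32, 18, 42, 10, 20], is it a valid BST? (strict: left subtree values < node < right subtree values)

Level-order array: [32, 18, 42, 10, 20]
Validate using subtree bounds (lo, hi): at each node, require lo < value < hi,
then recurse left with hi=value and right with lo=value.
Preorder trace (stopping at first violation):
  at node 32 with bounds (-inf, +inf): OK
  at node 18 with bounds (-inf, 32): OK
  at node 10 with bounds (-inf, 18): OK
  at node 20 with bounds (18, 32): OK
  at node 42 with bounds (32, +inf): OK
No violation found at any node.
Result: Valid BST


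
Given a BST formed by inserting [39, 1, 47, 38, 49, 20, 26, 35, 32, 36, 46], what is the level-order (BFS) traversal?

Tree insertion order: [39, 1, 47, 38, 49, 20, 26, 35, 32, 36, 46]
Tree (level-order array): [39, 1, 47, None, 38, 46, 49, 20, None, None, None, None, None, None, 26, None, 35, 32, 36]
BFS from the root, enqueuing left then right child of each popped node:
  queue [39] -> pop 39, enqueue [1, 47], visited so far: [39]
  queue [1, 47] -> pop 1, enqueue [38], visited so far: [39, 1]
  queue [47, 38] -> pop 47, enqueue [46, 49], visited so far: [39, 1, 47]
  queue [38, 46, 49] -> pop 38, enqueue [20], visited so far: [39, 1, 47, 38]
  queue [46, 49, 20] -> pop 46, enqueue [none], visited so far: [39, 1, 47, 38, 46]
  queue [49, 20] -> pop 49, enqueue [none], visited so far: [39, 1, 47, 38, 46, 49]
  queue [20] -> pop 20, enqueue [26], visited so far: [39, 1, 47, 38, 46, 49, 20]
  queue [26] -> pop 26, enqueue [35], visited so far: [39, 1, 47, 38, 46, 49, 20, 26]
  queue [35] -> pop 35, enqueue [32, 36], visited so far: [39, 1, 47, 38, 46, 49, 20, 26, 35]
  queue [32, 36] -> pop 32, enqueue [none], visited so far: [39, 1, 47, 38, 46, 49, 20, 26, 35, 32]
  queue [36] -> pop 36, enqueue [none], visited so far: [39, 1, 47, 38, 46, 49, 20, 26, 35, 32, 36]
Result: [39, 1, 47, 38, 46, 49, 20, 26, 35, 32, 36]


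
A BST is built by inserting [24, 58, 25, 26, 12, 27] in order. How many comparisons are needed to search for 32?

Search path for 32: 24 -> 58 -> 25 -> 26 -> 27
Found: False
Comparisons: 5


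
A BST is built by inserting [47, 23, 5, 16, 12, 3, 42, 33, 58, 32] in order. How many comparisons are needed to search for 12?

Search path for 12: 47 -> 23 -> 5 -> 16 -> 12
Found: True
Comparisons: 5


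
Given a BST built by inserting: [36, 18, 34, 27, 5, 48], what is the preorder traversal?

Tree insertion order: [36, 18, 34, 27, 5, 48]
Tree (level-order array): [36, 18, 48, 5, 34, None, None, None, None, 27]
Preorder traversal: [36, 18, 5, 34, 27, 48]


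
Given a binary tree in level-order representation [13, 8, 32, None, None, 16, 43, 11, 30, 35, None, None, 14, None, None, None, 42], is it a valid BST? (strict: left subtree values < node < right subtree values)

Level-order array: [13, 8, 32, None, None, 16, 43, 11, 30, 35, None, None, 14, None, None, None, 42]
Validate using subtree bounds (lo, hi): at each node, require lo < value < hi,
then recurse left with hi=value and right with lo=value.
Preorder trace (stopping at first violation):
  at node 13 with bounds (-inf, +inf): OK
  at node 8 with bounds (-inf, 13): OK
  at node 32 with bounds (13, +inf): OK
  at node 16 with bounds (13, 32): OK
  at node 11 with bounds (13, 16): VIOLATION
Node 11 violates its bound: not (13 < 11 < 16).
Result: Not a valid BST


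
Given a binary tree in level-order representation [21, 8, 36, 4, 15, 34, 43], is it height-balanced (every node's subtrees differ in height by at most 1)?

Tree (level-order array): [21, 8, 36, 4, 15, 34, 43]
Definition: a tree is height-balanced if, at every node, |h(left) - h(right)| <= 1 (empty subtree has height -1).
Bottom-up per-node check:
  node 4: h_left=-1, h_right=-1, diff=0 [OK], height=0
  node 15: h_left=-1, h_right=-1, diff=0 [OK], height=0
  node 8: h_left=0, h_right=0, diff=0 [OK], height=1
  node 34: h_left=-1, h_right=-1, diff=0 [OK], height=0
  node 43: h_left=-1, h_right=-1, diff=0 [OK], height=0
  node 36: h_left=0, h_right=0, diff=0 [OK], height=1
  node 21: h_left=1, h_right=1, diff=0 [OK], height=2
All nodes satisfy the balance condition.
Result: Balanced


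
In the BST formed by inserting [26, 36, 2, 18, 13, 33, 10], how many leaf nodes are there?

Tree built from: [26, 36, 2, 18, 13, 33, 10]
Tree (level-order array): [26, 2, 36, None, 18, 33, None, 13, None, None, None, 10]
Rule: A leaf has 0 children.
Per-node child counts:
  node 26: 2 child(ren)
  node 2: 1 child(ren)
  node 18: 1 child(ren)
  node 13: 1 child(ren)
  node 10: 0 child(ren)
  node 36: 1 child(ren)
  node 33: 0 child(ren)
Matching nodes: [10, 33]
Count of leaf nodes: 2


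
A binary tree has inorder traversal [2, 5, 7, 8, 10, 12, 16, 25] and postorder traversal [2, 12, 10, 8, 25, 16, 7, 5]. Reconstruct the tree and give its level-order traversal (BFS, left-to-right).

Inorder:   [2, 5, 7, 8, 10, 12, 16, 25]
Postorder: [2, 12, 10, 8, 25, 16, 7, 5]
Algorithm: postorder visits root last, so walk postorder right-to-left;
each value is the root of the current inorder slice — split it at that
value, recurse on the right subtree first, then the left.
Recursive splits:
  root=5; inorder splits into left=[2], right=[7, 8, 10, 12, 16, 25]
  root=7; inorder splits into left=[], right=[8, 10, 12, 16, 25]
  root=16; inorder splits into left=[8, 10, 12], right=[25]
  root=25; inorder splits into left=[], right=[]
  root=8; inorder splits into left=[], right=[10, 12]
  root=10; inorder splits into left=[], right=[12]
  root=12; inorder splits into left=[], right=[]
  root=2; inorder splits into left=[], right=[]
Reconstructed level-order: [5, 2, 7, 16, 8, 25, 10, 12]


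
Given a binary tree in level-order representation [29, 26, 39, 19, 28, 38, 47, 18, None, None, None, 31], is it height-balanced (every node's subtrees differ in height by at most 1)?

Tree (level-order array): [29, 26, 39, 19, 28, 38, 47, 18, None, None, None, 31]
Definition: a tree is height-balanced if, at every node, |h(left) - h(right)| <= 1 (empty subtree has height -1).
Bottom-up per-node check:
  node 18: h_left=-1, h_right=-1, diff=0 [OK], height=0
  node 19: h_left=0, h_right=-1, diff=1 [OK], height=1
  node 28: h_left=-1, h_right=-1, diff=0 [OK], height=0
  node 26: h_left=1, h_right=0, diff=1 [OK], height=2
  node 31: h_left=-1, h_right=-1, diff=0 [OK], height=0
  node 38: h_left=0, h_right=-1, diff=1 [OK], height=1
  node 47: h_left=-1, h_right=-1, diff=0 [OK], height=0
  node 39: h_left=1, h_right=0, diff=1 [OK], height=2
  node 29: h_left=2, h_right=2, diff=0 [OK], height=3
All nodes satisfy the balance condition.
Result: Balanced


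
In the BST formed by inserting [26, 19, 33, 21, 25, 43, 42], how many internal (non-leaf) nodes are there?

Tree built from: [26, 19, 33, 21, 25, 43, 42]
Tree (level-order array): [26, 19, 33, None, 21, None, 43, None, 25, 42]
Rule: An internal node has at least one child.
Per-node child counts:
  node 26: 2 child(ren)
  node 19: 1 child(ren)
  node 21: 1 child(ren)
  node 25: 0 child(ren)
  node 33: 1 child(ren)
  node 43: 1 child(ren)
  node 42: 0 child(ren)
Matching nodes: [26, 19, 21, 33, 43]
Count of internal (non-leaf) nodes: 5


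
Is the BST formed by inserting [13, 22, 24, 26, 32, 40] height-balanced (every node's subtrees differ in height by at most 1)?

Tree (level-order array): [13, None, 22, None, 24, None, 26, None, 32, None, 40]
Definition: a tree is height-balanced if, at every node, |h(left) - h(right)| <= 1 (empty subtree has height -1).
Bottom-up per-node check:
  node 40: h_left=-1, h_right=-1, diff=0 [OK], height=0
  node 32: h_left=-1, h_right=0, diff=1 [OK], height=1
  node 26: h_left=-1, h_right=1, diff=2 [FAIL (|-1-1|=2 > 1)], height=2
  node 24: h_left=-1, h_right=2, diff=3 [FAIL (|-1-2|=3 > 1)], height=3
  node 22: h_left=-1, h_right=3, diff=4 [FAIL (|-1-3|=4 > 1)], height=4
  node 13: h_left=-1, h_right=4, diff=5 [FAIL (|-1-4|=5 > 1)], height=5
Node 26 violates the condition: |-1 - 1| = 2 > 1.
Result: Not balanced


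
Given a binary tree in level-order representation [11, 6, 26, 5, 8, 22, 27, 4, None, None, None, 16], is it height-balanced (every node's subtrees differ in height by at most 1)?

Tree (level-order array): [11, 6, 26, 5, 8, 22, 27, 4, None, None, None, 16]
Definition: a tree is height-balanced if, at every node, |h(left) - h(right)| <= 1 (empty subtree has height -1).
Bottom-up per-node check:
  node 4: h_left=-1, h_right=-1, diff=0 [OK], height=0
  node 5: h_left=0, h_right=-1, diff=1 [OK], height=1
  node 8: h_left=-1, h_right=-1, diff=0 [OK], height=0
  node 6: h_left=1, h_right=0, diff=1 [OK], height=2
  node 16: h_left=-1, h_right=-1, diff=0 [OK], height=0
  node 22: h_left=0, h_right=-1, diff=1 [OK], height=1
  node 27: h_left=-1, h_right=-1, diff=0 [OK], height=0
  node 26: h_left=1, h_right=0, diff=1 [OK], height=2
  node 11: h_left=2, h_right=2, diff=0 [OK], height=3
All nodes satisfy the balance condition.
Result: Balanced


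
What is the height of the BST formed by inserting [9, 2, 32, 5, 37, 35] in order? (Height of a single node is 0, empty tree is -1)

Insertion order: [9, 2, 32, 5, 37, 35]
Tree (level-order array): [9, 2, 32, None, 5, None, 37, None, None, 35]
Compute height bottom-up (empty subtree = -1):
  height(5) = 1 + max(-1, -1) = 0
  height(2) = 1 + max(-1, 0) = 1
  height(35) = 1 + max(-1, -1) = 0
  height(37) = 1 + max(0, -1) = 1
  height(32) = 1 + max(-1, 1) = 2
  height(9) = 1 + max(1, 2) = 3
Height = 3


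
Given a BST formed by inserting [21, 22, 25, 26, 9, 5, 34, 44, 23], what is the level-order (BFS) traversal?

Tree insertion order: [21, 22, 25, 26, 9, 5, 34, 44, 23]
Tree (level-order array): [21, 9, 22, 5, None, None, 25, None, None, 23, 26, None, None, None, 34, None, 44]
BFS from the root, enqueuing left then right child of each popped node:
  queue [21] -> pop 21, enqueue [9, 22], visited so far: [21]
  queue [9, 22] -> pop 9, enqueue [5], visited so far: [21, 9]
  queue [22, 5] -> pop 22, enqueue [25], visited so far: [21, 9, 22]
  queue [5, 25] -> pop 5, enqueue [none], visited so far: [21, 9, 22, 5]
  queue [25] -> pop 25, enqueue [23, 26], visited so far: [21, 9, 22, 5, 25]
  queue [23, 26] -> pop 23, enqueue [none], visited so far: [21, 9, 22, 5, 25, 23]
  queue [26] -> pop 26, enqueue [34], visited so far: [21, 9, 22, 5, 25, 23, 26]
  queue [34] -> pop 34, enqueue [44], visited so far: [21, 9, 22, 5, 25, 23, 26, 34]
  queue [44] -> pop 44, enqueue [none], visited so far: [21, 9, 22, 5, 25, 23, 26, 34, 44]
Result: [21, 9, 22, 5, 25, 23, 26, 34, 44]


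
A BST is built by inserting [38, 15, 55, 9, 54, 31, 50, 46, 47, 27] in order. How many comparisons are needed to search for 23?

Search path for 23: 38 -> 15 -> 31 -> 27
Found: False
Comparisons: 4


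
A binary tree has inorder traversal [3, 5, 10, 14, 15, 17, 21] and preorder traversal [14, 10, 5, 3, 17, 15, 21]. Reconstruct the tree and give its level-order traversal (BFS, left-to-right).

Inorder:  [3, 5, 10, 14, 15, 17, 21]
Preorder: [14, 10, 5, 3, 17, 15, 21]
Algorithm: preorder visits root first, so consume preorder in order;
for each root, split the current inorder slice at that value into
left-subtree inorder and right-subtree inorder, then recurse.
Recursive splits:
  root=14; inorder splits into left=[3, 5, 10], right=[15, 17, 21]
  root=10; inorder splits into left=[3, 5], right=[]
  root=5; inorder splits into left=[3], right=[]
  root=3; inorder splits into left=[], right=[]
  root=17; inorder splits into left=[15], right=[21]
  root=15; inorder splits into left=[], right=[]
  root=21; inorder splits into left=[], right=[]
Reconstructed level-order: [14, 10, 17, 5, 15, 21, 3]


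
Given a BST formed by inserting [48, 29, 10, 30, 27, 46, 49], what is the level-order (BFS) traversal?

Tree insertion order: [48, 29, 10, 30, 27, 46, 49]
Tree (level-order array): [48, 29, 49, 10, 30, None, None, None, 27, None, 46]
BFS from the root, enqueuing left then right child of each popped node:
  queue [48] -> pop 48, enqueue [29, 49], visited so far: [48]
  queue [29, 49] -> pop 29, enqueue [10, 30], visited so far: [48, 29]
  queue [49, 10, 30] -> pop 49, enqueue [none], visited so far: [48, 29, 49]
  queue [10, 30] -> pop 10, enqueue [27], visited so far: [48, 29, 49, 10]
  queue [30, 27] -> pop 30, enqueue [46], visited so far: [48, 29, 49, 10, 30]
  queue [27, 46] -> pop 27, enqueue [none], visited so far: [48, 29, 49, 10, 30, 27]
  queue [46] -> pop 46, enqueue [none], visited so far: [48, 29, 49, 10, 30, 27, 46]
Result: [48, 29, 49, 10, 30, 27, 46]


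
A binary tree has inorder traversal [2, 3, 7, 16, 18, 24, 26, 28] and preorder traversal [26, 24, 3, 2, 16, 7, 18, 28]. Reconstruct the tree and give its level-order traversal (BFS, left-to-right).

Inorder:  [2, 3, 7, 16, 18, 24, 26, 28]
Preorder: [26, 24, 3, 2, 16, 7, 18, 28]
Algorithm: preorder visits root first, so consume preorder in order;
for each root, split the current inorder slice at that value into
left-subtree inorder and right-subtree inorder, then recurse.
Recursive splits:
  root=26; inorder splits into left=[2, 3, 7, 16, 18, 24], right=[28]
  root=24; inorder splits into left=[2, 3, 7, 16, 18], right=[]
  root=3; inorder splits into left=[2], right=[7, 16, 18]
  root=2; inorder splits into left=[], right=[]
  root=16; inorder splits into left=[7], right=[18]
  root=7; inorder splits into left=[], right=[]
  root=18; inorder splits into left=[], right=[]
  root=28; inorder splits into left=[], right=[]
Reconstructed level-order: [26, 24, 28, 3, 2, 16, 7, 18]


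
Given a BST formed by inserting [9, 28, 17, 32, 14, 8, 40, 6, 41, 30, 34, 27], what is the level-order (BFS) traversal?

Tree insertion order: [9, 28, 17, 32, 14, 8, 40, 6, 41, 30, 34, 27]
Tree (level-order array): [9, 8, 28, 6, None, 17, 32, None, None, 14, 27, 30, 40, None, None, None, None, None, None, 34, 41]
BFS from the root, enqueuing left then right child of each popped node:
  queue [9] -> pop 9, enqueue [8, 28], visited so far: [9]
  queue [8, 28] -> pop 8, enqueue [6], visited so far: [9, 8]
  queue [28, 6] -> pop 28, enqueue [17, 32], visited so far: [9, 8, 28]
  queue [6, 17, 32] -> pop 6, enqueue [none], visited so far: [9, 8, 28, 6]
  queue [17, 32] -> pop 17, enqueue [14, 27], visited so far: [9, 8, 28, 6, 17]
  queue [32, 14, 27] -> pop 32, enqueue [30, 40], visited so far: [9, 8, 28, 6, 17, 32]
  queue [14, 27, 30, 40] -> pop 14, enqueue [none], visited so far: [9, 8, 28, 6, 17, 32, 14]
  queue [27, 30, 40] -> pop 27, enqueue [none], visited so far: [9, 8, 28, 6, 17, 32, 14, 27]
  queue [30, 40] -> pop 30, enqueue [none], visited so far: [9, 8, 28, 6, 17, 32, 14, 27, 30]
  queue [40] -> pop 40, enqueue [34, 41], visited so far: [9, 8, 28, 6, 17, 32, 14, 27, 30, 40]
  queue [34, 41] -> pop 34, enqueue [none], visited so far: [9, 8, 28, 6, 17, 32, 14, 27, 30, 40, 34]
  queue [41] -> pop 41, enqueue [none], visited so far: [9, 8, 28, 6, 17, 32, 14, 27, 30, 40, 34, 41]
Result: [9, 8, 28, 6, 17, 32, 14, 27, 30, 40, 34, 41]


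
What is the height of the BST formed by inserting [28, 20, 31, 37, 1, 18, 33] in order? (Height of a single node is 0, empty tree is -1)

Insertion order: [28, 20, 31, 37, 1, 18, 33]
Tree (level-order array): [28, 20, 31, 1, None, None, 37, None, 18, 33]
Compute height bottom-up (empty subtree = -1):
  height(18) = 1 + max(-1, -1) = 0
  height(1) = 1 + max(-1, 0) = 1
  height(20) = 1 + max(1, -1) = 2
  height(33) = 1 + max(-1, -1) = 0
  height(37) = 1 + max(0, -1) = 1
  height(31) = 1 + max(-1, 1) = 2
  height(28) = 1 + max(2, 2) = 3
Height = 3


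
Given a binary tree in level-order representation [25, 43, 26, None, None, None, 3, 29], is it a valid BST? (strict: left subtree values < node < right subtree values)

Level-order array: [25, 43, 26, None, None, None, 3, 29]
Validate using subtree bounds (lo, hi): at each node, require lo < value < hi,
then recurse left with hi=value and right with lo=value.
Preorder trace (stopping at first violation):
  at node 25 with bounds (-inf, +inf): OK
  at node 43 with bounds (-inf, 25): VIOLATION
Node 43 violates its bound: not (-inf < 43 < 25).
Result: Not a valid BST


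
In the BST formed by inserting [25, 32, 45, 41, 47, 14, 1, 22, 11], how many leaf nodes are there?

Tree built from: [25, 32, 45, 41, 47, 14, 1, 22, 11]
Tree (level-order array): [25, 14, 32, 1, 22, None, 45, None, 11, None, None, 41, 47]
Rule: A leaf has 0 children.
Per-node child counts:
  node 25: 2 child(ren)
  node 14: 2 child(ren)
  node 1: 1 child(ren)
  node 11: 0 child(ren)
  node 22: 0 child(ren)
  node 32: 1 child(ren)
  node 45: 2 child(ren)
  node 41: 0 child(ren)
  node 47: 0 child(ren)
Matching nodes: [11, 22, 41, 47]
Count of leaf nodes: 4


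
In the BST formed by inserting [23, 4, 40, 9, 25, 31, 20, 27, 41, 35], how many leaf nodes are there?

Tree built from: [23, 4, 40, 9, 25, 31, 20, 27, 41, 35]
Tree (level-order array): [23, 4, 40, None, 9, 25, 41, None, 20, None, 31, None, None, None, None, 27, 35]
Rule: A leaf has 0 children.
Per-node child counts:
  node 23: 2 child(ren)
  node 4: 1 child(ren)
  node 9: 1 child(ren)
  node 20: 0 child(ren)
  node 40: 2 child(ren)
  node 25: 1 child(ren)
  node 31: 2 child(ren)
  node 27: 0 child(ren)
  node 35: 0 child(ren)
  node 41: 0 child(ren)
Matching nodes: [20, 27, 35, 41]
Count of leaf nodes: 4
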